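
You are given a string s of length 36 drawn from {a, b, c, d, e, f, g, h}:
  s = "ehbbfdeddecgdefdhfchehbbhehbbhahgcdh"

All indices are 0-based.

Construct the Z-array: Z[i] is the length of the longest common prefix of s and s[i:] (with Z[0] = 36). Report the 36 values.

[36, 0, 0, 0, 0, 0, 1, 0, 0, 1, 0, 0, 0, 1, 0, 0, 0, 0, 0, 0, 4, 0, 0, 0, 0, 4, 0, 0, 0, 0, 0, 0, 0, 0, 0, 0]

Z[0]=36
i=1: i≥r, start 0; Z[1]=0
i=2: i≥r, start 0; Z[2]=0
i=3: i≥r, start 0; Z[3]=0
i=4: i≥r, start 0; Z[4]=0
i=5: i≥r, start 0; Z[5]=0
i=6: i≥r, start 0; Z[6]=1 grow→box=[6,7)
i=7: i≥r, start 0; Z[7]=0
i=8: i≥r, start 0; Z[8]=0
i=9: i≥r, start 0; Z[9]=1 grow→box=[9,10)
i=10: i≥r, start 0; Z[10]=0
i=11: i≥r, start 0; Z[11]=0
i=12: i≥r, start 0; Z[12]=0
i=13: i≥r, start 0; Z[13]=1 grow→box=[13,14)
i=14: i≥r, start 0; Z[14]=0
i=15: i≥r, start 0; Z[15]=0
i=16: i≥r, start 0; Z[16]=0
i=17: i≥r, start 0; Z[17]=0
i=18: i≥r, start 0; Z[18]=0
i=19: i≥r, start 0; Z[19]=0
i=20: i≥r, start 0; Z[20]=4 grow→box=[20,24)
i=21: min(r-i=3, Z[1]=0)=0; Z[21]=0
i=22: min(r-i=2, Z[2]=0)=0; Z[22]=0
i=23: min(r-i=1, Z[3]=0)=0; Z[23]=0
i=24: i≥r, start 0; Z[24]=0
i=25: i≥r, start 0; Z[25]=4 grow→box=[25,29)
i=26: min(r-i=3, Z[1]=0)=0; Z[26]=0
i=27: min(r-i=2, Z[2]=0)=0; Z[27]=0
i=28: min(r-i=1, Z[3]=0)=0; Z[28]=0
i=29: i≥r, start 0; Z[29]=0
i=30: i≥r, start 0; Z[30]=0
i=31: i≥r, start 0; Z[31]=0
i=32: i≥r, start 0; Z[32]=0
i=33: i≥r, start 0; Z[33]=0
i=34: i≥r, start 0; Z[34]=0
i=35: i≥r, start 0; Z[35]=0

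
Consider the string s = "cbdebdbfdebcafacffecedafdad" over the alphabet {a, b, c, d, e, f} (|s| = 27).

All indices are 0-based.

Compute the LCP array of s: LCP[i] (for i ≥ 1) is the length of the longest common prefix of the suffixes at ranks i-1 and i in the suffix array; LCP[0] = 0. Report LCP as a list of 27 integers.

rank | idx | suffix
   0 |  14 | acffecedafdad
   1 |  25 | ad
   2 |  12 | afacffecedafdad
   3 |  22 | afdad
   4 |  10 | bcafacffecedafdad
   5 |   4 | bdbfdebcafacffecedafdad
   6 |   1 | bdebdbfdebcafacffecedafdad
   7 |   6 | bfdebcafacffecedafdad
   8 |  11 | cafacffecedafdad
   9 |   0 | cbdebdbfdebcafacffecedafdad
  10 |  19 | cedafdad
  11 |  15 | cffecedafdad
  12 |  26 | d
  13 |  24 | dad
  14 |  21 | dafdad
  15 |   5 | dbfdebcafacffecedafdad
  16 |   8 | debcafacffecedafdad
  17 |   2 | debdbfdebcafacffecedafdad
  18 |   9 | ebcafacffecedafdad
  19 |   3 | ebdbfdebcafacffecedafdad
  20 |  18 | ecedafdad
  21 |  20 | edafdad
  22 |  13 | facffecedafdad
  23 |  23 | fdad
  24 |   7 | fdebcafacffecedafdad
  25 |  17 | fecedafdad
  26 |  16 | ffecedafdad

SA = [14, 25, 12, 22, 10, 4, 1, 6, 11, 0, 19, 15, 26, 24, 21, 5, 8, 2, 9, 3, 18, 20, 13, 23, 7, 17, 16]
i: (SA[i-1],SA[i]) lcp shared
  1: (14,25) 1 'a'
  2: (25,12) 1 'a'
  3: (12,22) 2 'af'
  4: (22,10) 0 ''
  5: (10,4) 1 'b'
  6: (4,1) 2 'bd'
  7: (1,6) 1 'b'
  8: (6,11) 0 ''
  9: (11,0) 1 'c'
  10: (0,19) 1 'c'
  11: (19,15) 1 'c'
  12: (15,26) 0 ''
  13: (26,24) 1 'd'
  14: (24,21) 2 'da'
  15: (21,5) 1 'd'
  16: (5,8) 1 'd'
  17: (8,2) 3 'deb'
  18: (2,9) 0 ''
  19: (9,3) 2 'eb'
  20: (3,18) 1 'e'
  21: (18,20) 1 'e'
  22: (20,13) 0 ''
  23: (13,23) 1 'f'
  24: (23,7) 2 'fd'
  25: (7,17) 1 'f'
  26: (17,16) 1 'f'

[0, 1, 1, 2, 0, 1, 2, 1, 0, 1, 1, 1, 0, 1, 2, 1, 1, 3, 0, 2, 1, 1, 0, 1, 2, 1, 1]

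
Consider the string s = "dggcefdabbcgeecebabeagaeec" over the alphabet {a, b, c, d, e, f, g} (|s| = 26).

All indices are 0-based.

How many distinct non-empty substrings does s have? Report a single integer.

327

rank | idx | suffix
   0 |   7 | abbcgeecebabeagaeec
   1 |  17 | abeagaeec
   2 |  22 | aeec
   3 |  20 | agaeec
   4 |  16 | babeagaeec
   5 |   8 | bbcgeecebabeagaeec
   6 |   9 | bcgeecebabeagaeec
   7 |  18 | beagaeec
   8 |  25 | c
   9 |  14 | cebabeagaeec
  10 |   3 | cefdabbcgeecebabeagaeec
  11 |  10 | cgeecebabeagaeec
  12 |   6 | dabbcgeecebabeagaeec
  13 |   0 | dggcefdabbcgeecebabeagaeec
  14 |  19 | eagaeec
  15 |  15 | ebabeagaeec
  16 |  24 | ec
  17 |  13 | ecebabeagaeec
  18 |  23 | eec
  19 |  12 | eecebabeagaeec
  20 |   4 | efdabbcgeecebabeagaeec
  21 |   5 | fdabbcgeecebabeagaeec
  22 |  21 | gaeec
  23 |   2 | gcefdabbcgeecebabeagaeec
  24 |  11 | geecebabeagaeec
  25 |   1 | ggcefdabbcgeecebabeagaeec

SA = [7, 17, 22, 20, 16, 8, 9, 18, 25, 14, 3, 10, 6, 0, 19, 15, 24, 13, 23, 12, 4, 5, 21, 2, 11, 1]
i: (SA[i-1],SA[i]) lcp shared
  1: (7,17) 2 'ab'
  2: (17,22) 1 'a'
  3: (22,20) 1 'a'
  4: (20,16) 0 ''
  5: (16,8) 1 'b'
  6: (8,9) 1 'b'
  7: (9,18) 1 'b'
  8: (18,25) 0 ''
  9: (25,14) 1 'c'
  10: (14,3) 2 'ce'
  11: (3,10) 1 'c'
  12: (10,6) 0 ''
  13: (6,0) 1 'd'
  14: (0,19) 0 ''
  15: (19,15) 1 'e'
  16: (15,24) 1 'e'
  17: (24,13) 2 'ec'
  18: (13,23) 1 'e'
  19: (23,12) 3 'eec'
  20: (12,4) 1 'e'
  21: (4,5) 0 ''
  22: (5,21) 0 ''
  23: (21,2) 1 'g'
  24: (2,11) 1 'g'
  25: (11,1) 1 'g'

n(n+1)/2 = 26·27/2 = 351
Σ LCP = 0 + 2 + 1 + 1 + 0 + 1 + 1 + 1 + 0 + 1 + 2 + 1 + 0 + 1 + 0 + 1 + 1 + 2 + 1 + 3 + 1 + 0 + 0 + 1 + 1 + 1 = 24
distinct = 351 − 24 = 327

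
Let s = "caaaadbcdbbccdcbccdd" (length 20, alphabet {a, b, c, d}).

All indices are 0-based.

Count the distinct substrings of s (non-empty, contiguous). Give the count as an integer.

182

rank | idx | suffix
   0 |   1 | aaaadbcdbbccdcbccdd
   1 |   2 | aaadbcdbbccdcbccdd
   2 |   3 | aadbcdbbccdcbccdd
   3 |   4 | adbcdbbccdcbccdd
   4 |   9 | bbccdcbccdd
   5 |  10 | bccdcbccdd
   6 |  15 | bccdd
   7 |   6 | bcdbbccdcbccdd
   8 |   0 | caaaadbcdbbccdcbccdd
   9 |  14 | cbccdd
  10 |  11 | ccdcbccdd
  11 |  16 | ccdd
  12 |   7 | cdbbccdcbccdd
  13 |  12 | cdcbccdd
  14 |  17 | cdd
  15 |  19 | d
  16 |   8 | dbbccdcbccdd
  17 |   5 | dbcdbbccdcbccdd
  18 |  13 | dcbccdd
  19 |  18 | dd

SA = [1, 2, 3, 4, 9, 10, 15, 6, 0, 14, 11, 16, 7, 12, 17, 19, 8, 5, 13, 18]
i: (SA[i-1],SA[i]) lcp shared
  1: (1,2) 3 'aaa'
  2: (2,3) 2 'aa'
  3: (3,4) 1 'a'
  4: (4,9) 0 ''
  5: (9,10) 1 'b'
  6: (10,15) 4 'bccd'
  7: (15,6) 2 'bc'
  8: (6,0) 0 ''
  9: (0,14) 1 'c'
  10: (14,11) 1 'c'
  11: (11,16) 3 'ccd'
  12: (16,7) 1 'c'
  13: (7,12) 2 'cd'
  14: (12,17) 2 'cd'
  15: (17,19) 0 ''
  16: (19,8) 1 'd'
  17: (8,5) 2 'db'
  18: (5,13) 1 'd'
  19: (13,18) 1 'd'

n(n+1)/2 = 20·21/2 = 210
Σ LCP = 0 + 3 + 2 + 1 + 0 + 1 + 4 + 2 + 0 + 1 + 1 + 3 + 1 + 2 + 2 + 0 + 1 + 2 + 1 + 1 = 28
distinct = 210 − 28 = 182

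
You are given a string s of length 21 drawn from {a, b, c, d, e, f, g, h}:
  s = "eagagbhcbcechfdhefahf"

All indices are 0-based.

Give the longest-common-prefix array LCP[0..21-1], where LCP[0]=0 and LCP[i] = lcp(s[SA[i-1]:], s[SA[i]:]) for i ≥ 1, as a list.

rank→(start, suffix):
  0 → (1, 'agagbhcbcechfdhefahf')
  1 → (3, 'agbhcbcechfdhefahf')
  2 → (18, 'ahf')
  3 → (8, 'bcechfdhefahf')
  4 → (5, 'bhcbcechfdhefahf')
  5 → (7, 'cbcechfdhefahf')
  6 → (9, 'cechfdhefahf')
  7 → (11, 'chfdhefahf')
  8 → (14, 'dhefahf')
  9 → (0, 'eagagbhcbcechfdhefahf')
  10 → (10, 'echfdhefahf')
  11 → (16, 'efahf')
  12 → (20, 'f')
  13 → (17, 'fahf')
  14 → (13, 'fdhefahf')
  15 → (2, 'gagbhcbcechfdhefahf')
  16 → (4, 'gbhcbcechfdhefahf')
  17 → (6, 'hcbcechfdhefahf')
  18 → (15, 'hefahf')
  19 → (19, 'hf')
  20 → (12, 'hfdhefahf')

SA = [1, 3, 18, 8, 5, 7, 9, 11, 14, 0, 10, 16, 20, 17, 13, 2, 4, 6, 15, 19, 12]
rank  pair      lcp
   1  s[1:],s[3:]  2  'ag'
   2  s[3:],s[18:]  1  'a'
   3  s[18:],s[8:]  0  ''
   4  s[8:],s[5:]  1  'b'
   5  s[5:],s[7:]  0  ''
   6  s[7:],s[9:]  1  'c'
   7  s[9:],s[11:]  1  'c'
   8  s[11:],s[14:]  0  ''
   9  s[14:],s[0:]  0  ''
  10  s[0:],s[10:]  1  'e'
  11  s[10:],s[16:]  1  'e'
  12  s[16:],s[20:]  0  ''
  13  s[20:],s[17:]  1  'f'
  14  s[17:],s[13:]  1  'f'
  15  s[13:],s[2:]  0  ''
  16  s[2:],s[4:]  1  'g'
  17  s[4:],s[6:]  0  ''
  18  s[6:],s[15:]  1  'h'
  19  s[15:],s[19:]  1  'h'
  20  s[19:],s[12:]  2  'hf'

[0, 2, 1, 0, 1, 0, 1, 1, 0, 0, 1, 1, 0, 1, 1, 0, 1, 0, 1, 1, 2]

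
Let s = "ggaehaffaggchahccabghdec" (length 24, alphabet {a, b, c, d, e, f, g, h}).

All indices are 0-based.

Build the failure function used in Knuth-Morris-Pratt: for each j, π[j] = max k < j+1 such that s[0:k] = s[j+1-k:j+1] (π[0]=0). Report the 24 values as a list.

[0, 1, 0, 0, 0, 0, 0, 0, 0, 1, 2, 0, 0, 0, 0, 0, 0, 0, 0, 1, 0, 0, 0, 0]

π[0] = 0
j=1 s[j]='g': π[1]=1 (border 'g')
j=2 s[j]='a': k: 1→0; π[2]=0 (border '')
j=3 s[j]='e': π[3]=0 (border '')
j=4 s[j]='h': π[4]=0 (border '')
j=5 s[j]='a': π[5]=0 (border '')
j=6 s[j]='f': π[6]=0 (border '')
j=7 s[j]='f': π[7]=0 (border '')
j=8 s[j]='a': π[8]=0 (border '')
j=9 s[j]='g': π[9]=1 (border 'g')
j=10 s[j]='g': π[10]=2 (border 'gg')
j=11 s[j]='c': k: 2→1→0; π[11]=0 (border '')
j=12 s[j]='h': π[12]=0 (border '')
j=13 s[j]='a': π[13]=0 (border '')
j=14 s[j]='h': π[14]=0 (border '')
j=15 s[j]='c': π[15]=0 (border '')
j=16 s[j]='c': π[16]=0 (border '')
j=17 s[j]='a': π[17]=0 (border '')
j=18 s[j]='b': π[18]=0 (border '')
j=19 s[j]='g': π[19]=1 (border 'g')
j=20 s[j]='h': k: 1→0; π[20]=0 (border '')
j=21 s[j]='d': π[21]=0 (border '')
j=22 s[j]='e': π[22]=0 (border '')
j=23 s[j]='c': π[23]=0 (border '')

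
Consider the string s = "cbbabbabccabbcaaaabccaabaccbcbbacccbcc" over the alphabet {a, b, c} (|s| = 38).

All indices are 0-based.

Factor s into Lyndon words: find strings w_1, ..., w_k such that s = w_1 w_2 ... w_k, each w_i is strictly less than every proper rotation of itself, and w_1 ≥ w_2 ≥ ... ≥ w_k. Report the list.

emit factor 1: 'c' (i=0, period=1)
emit factor 2: 'b' (i=1, period=1)
emit factor 3: 'b' (i=2, period=1)
emit factor 4: 'abbabccabbc' (i=3, period=11)
emit factor 5: 'aaaabccaabaccbcbbacccbcc' (i=14, period=24)

["c", "b", "b", "abbabccabbc", "aaaabccaabaccbcbbacccbcc"]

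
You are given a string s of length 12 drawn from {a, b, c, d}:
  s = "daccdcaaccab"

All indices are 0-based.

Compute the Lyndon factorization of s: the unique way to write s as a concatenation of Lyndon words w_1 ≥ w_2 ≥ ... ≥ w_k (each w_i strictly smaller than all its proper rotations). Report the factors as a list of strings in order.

["d", "accdc", "aaccab"]

emit factor 1: 'd' (i=0, period=1)
emit factor 2: 'accdc' (i=1, period=5)
emit factor 3: 'aaccab' (i=6, period=6)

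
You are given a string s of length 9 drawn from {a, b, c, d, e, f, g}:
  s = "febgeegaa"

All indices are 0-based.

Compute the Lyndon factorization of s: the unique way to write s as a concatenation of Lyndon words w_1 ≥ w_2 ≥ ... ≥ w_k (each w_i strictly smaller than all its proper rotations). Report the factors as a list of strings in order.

emit factor 1: 'f' (i=0, period=1)
emit factor 2: 'e' (i=1, period=1)
emit factor 3: 'bgeeg' (i=2, period=5)
emit factor 4: 'a' (i=7, period=1)
emit factor 5: 'a' (i=8, period=1)

["f", "e", "bgeeg", "a", "a"]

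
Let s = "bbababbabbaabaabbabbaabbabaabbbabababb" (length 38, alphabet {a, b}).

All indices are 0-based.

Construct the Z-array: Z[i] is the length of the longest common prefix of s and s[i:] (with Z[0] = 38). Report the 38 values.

Z[0]=38
i=1: fresh scan; Z[1]=1 grow→box=[1,2)
i=2: fresh scan; Z[2]=0
i=3: fresh scan; Z[3]=1 grow→box=[3,4)
i=4: fresh scan; Z[4]=0
i=5: fresh scan; Z[5]=4 grow→box=[5,9)
i=6: min(r-i=3, Z[1]=1)=1; Z[6]=1
i=7: min(r-i=2, Z[2]=0)=0; Z[7]=0
i=8: min(r-i=1, Z[3]=1)=1; Z[8]=3 grow→box=[8,11)
i=9: min(r-i=2, Z[1]=1)=1; Z[9]=1
i=10: min(r-i=1, Z[2]=0)=0; Z[10]=0
i=11: fresh scan; Z[11]=0
i=12: fresh scan; Z[12]=1 grow→box=[12,13)
i=13: fresh scan; Z[13]=0
i=14: fresh scan; Z[14]=0
i=15: fresh scan; Z[15]=4 grow→box=[15,19)
i=16: min(r-i=3, Z[1]=1)=1; Z[16]=1
i=17: min(r-i=2, Z[2]=0)=0; Z[17]=0
i=18: min(r-i=1, Z[3]=1)=1; Z[18]=3 grow→box=[18,21)
i=19: min(r-i=2, Z[1]=1)=1; Z[19]=1
i=20: min(r-i=1, Z[2]=0)=0; Z[20]=0
i=21: fresh scan; Z[21]=0
i=22: fresh scan; Z[22]=5 grow→box=[22,27)
i=23: min(r-i=4, Z[1]=1)=1; Z[23]=1
i=24: min(r-i=3, Z[2]=0)=0; Z[24]=0
i=25: min(r-i=2, Z[3]=1)=1; Z[25]=1
i=26: min(r-i=1, Z[4]=0)=0; Z[26]=0
i=27: fresh scan; Z[27]=0
i=28: fresh scan; Z[28]=2 grow→box=[28,30)
i=29: min(r-i=1, Z[1]=1)=1; Z[29]=6 grow→box=[29,35)
i=30: min(r-i=5, Z[1]=1)=1; Z[30]=1
i=31: min(r-i=4, Z[2]=0)=0; Z[31]=0
i=32: min(r-i=3, Z[3]=1)=1; Z[32]=1
i=33: min(r-i=2, Z[4]=0)=0; Z[33]=0
i=34: min(r-i=1, Z[5]=4)=1; Z[34]=1
i=35: fresh scan; Z[35]=0
i=36: fresh scan; Z[36]=2 grow→box=[36,38)
i=37: min(r-i=1, Z[1]=1)=1; Z[37]=1

[38, 1, 0, 1, 0, 4, 1, 0, 3, 1, 0, 0, 1, 0, 0, 4, 1, 0, 3, 1, 0, 0, 5, 1, 0, 1, 0, 0, 2, 6, 1, 0, 1, 0, 1, 0, 2, 1]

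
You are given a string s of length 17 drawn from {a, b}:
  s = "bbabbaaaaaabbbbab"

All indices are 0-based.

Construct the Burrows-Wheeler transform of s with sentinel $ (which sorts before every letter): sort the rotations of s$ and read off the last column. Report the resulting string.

bbaaaabbaabbbab$ba

rank  rotation            last
    0  $bbabbaaaaaabbbbab  b
    1  aaaaaabbbbab$bbabb  b
    2  aaaaabbbbab$bbabba  a
    3  aaaabbbbab$bbabbaa  a
    4  aaabbbbab$bbabbaaa  a
    5  aabbbbab$bbabbaaaa  a
    6  ab$bbabbaaaaaabbbb  b
    7  abbaaaaaabbbbab$bb  b
    8  abbbbab$bbabbaaaaa  a
    9  b$bbabbaaaaaabbbba  a
   10  baaaaaabbbbab$bbab  b
   11  bab$bbabbaaaaaabbb  b
   12  babbaaaaaabbbbab$b  b
   13  bbaaaaaabbbbab$bba  a
   14  bbab$bbabbaaaaaabb  b
   15  bbabbaaaaaabbbbab$  $
   16  bbbab$bbabbaaaaaab  b
   17  bbbbab$bbabbaaaaaa  a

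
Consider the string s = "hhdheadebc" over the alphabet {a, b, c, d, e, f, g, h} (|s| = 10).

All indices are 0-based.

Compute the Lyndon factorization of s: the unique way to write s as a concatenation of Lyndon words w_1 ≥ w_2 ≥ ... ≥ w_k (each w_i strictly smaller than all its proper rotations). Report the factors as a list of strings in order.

["h", "h", "dhe", "adebc"]

emit factor 1: 'h' (i=0, period=1)
emit factor 2: 'h' (i=1, period=1)
emit factor 3: 'dhe' (i=2, period=3)
emit factor 4: 'adebc' (i=5, period=5)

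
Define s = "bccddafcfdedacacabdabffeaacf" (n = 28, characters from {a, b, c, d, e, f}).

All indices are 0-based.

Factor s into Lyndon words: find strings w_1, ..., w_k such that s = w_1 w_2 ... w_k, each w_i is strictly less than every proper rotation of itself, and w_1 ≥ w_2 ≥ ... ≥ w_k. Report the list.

emit factor 1: 'bccdd' (i=0, period=5)
emit factor 2: 'afcfded' (i=5, period=7)
emit factor 3: 'ac' (i=12, period=2)
emit factor 4: 'ac' (i=14, period=2)
emit factor 5: 'abdabffe' (i=16, period=8)
emit factor 6: 'aacf' (i=24, period=4)

["bccdd", "afcfded", "ac", "ac", "abdabffe", "aacf"]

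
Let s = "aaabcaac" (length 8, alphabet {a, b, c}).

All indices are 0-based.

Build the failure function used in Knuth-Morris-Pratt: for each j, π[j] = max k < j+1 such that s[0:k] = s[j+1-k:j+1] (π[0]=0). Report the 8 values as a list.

[0, 1, 2, 0, 0, 1, 2, 0]

π[0] = 0
j=1 s[j]='a': π[1]=1 (border 'a')
j=2 s[j]='a': π[2]=2 (border 'aa')
j=3 s[j]='b': k: 2→1→0; π[3]=0 (border '')
j=4 s[j]='c': π[4]=0 (border '')
j=5 s[j]='a': π[5]=1 (border 'a')
j=6 s[j]='a': π[6]=2 (border 'aa')
j=7 s[j]='c': k: 2→1→0; π[7]=0 (border '')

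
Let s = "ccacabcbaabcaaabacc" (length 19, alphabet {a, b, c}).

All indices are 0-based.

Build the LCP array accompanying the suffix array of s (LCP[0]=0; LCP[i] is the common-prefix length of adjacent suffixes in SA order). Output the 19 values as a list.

[0, 2, 3, 1, 2, 3, 1, 2, 0, 2, 1, 2, 0, 1, 2, 2, 1, 1, 2]

rank | idx | suffix
   0 |  12 | aaabacc
   1 |  13 | aabacc
   2 |   8 | aabcaaabacc
   3 |  14 | abacc
   4 |   9 | abcaaabacc
   5 |   4 | abcbaabcaaabacc
   6 |   2 | acabcbaabcaaabacc
   7 |  16 | acc
   8 |   7 | baabcaaabacc
   9 |  15 | bacc
  10 |  10 | bcaaabacc
  11 |   5 | bcbaabcaaabacc
  12 |  18 | c
  13 |  11 | caaabacc
  14 |   3 | cabcbaabcaaabacc
  15 |   1 | cacabcbaabcaaabacc
  16 |   6 | cbaabcaaabacc
  17 |  17 | cc
  18 |   0 | ccacabcbaabcaaabacc

SA = [12, 13, 8, 14, 9, 4, 2, 16, 7, 15, 10, 5, 18, 11, 3, 1, 6, 17, 0]
[i] adj suffixes → lcp
  [1] 12/13 → 2 ('aa')
  [2] 13/8 → 3 ('aab')
  [3] 8/14 → 1 ('a')
  [4] 14/9 → 2 ('ab')
  [5] 9/4 → 3 ('abc')
  [6] 4/2 → 1 ('a')
  [7] 2/16 → 2 ('ac')
  [8] 16/7 → 0 ('')
  [9] 7/15 → 2 ('ba')
  [10] 15/10 → 1 ('b')
  [11] 10/5 → 2 ('bc')
  [12] 5/18 → 0 ('')
  [13] 18/11 → 1 ('c')
  [14] 11/3 → 2 ('ca')
  [15] 3/1 → 2 ('ca')
  [16] 1/6 → 1 ('c')
  [17] 6/17 → 1 ('c')
  [18] 17/0 → 2 ('cc')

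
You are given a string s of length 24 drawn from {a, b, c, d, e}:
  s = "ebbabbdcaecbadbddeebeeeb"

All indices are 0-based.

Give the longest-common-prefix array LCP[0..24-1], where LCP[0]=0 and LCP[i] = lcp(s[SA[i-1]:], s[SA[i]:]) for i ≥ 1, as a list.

[0, 1, 1, 0, 1, 2, 1, 2, 1, 2, 1, 0, 1, 0, 1, 1, 1, 0, 2, 2, 1, 1, 3, 2]

rank→(start, suffix):
  0 → (3, 'abbdcaecbadbddeebeeeb')
  1 → (12, 'adbddeebeeeb')
  2 → (8, 'aecbadbddeebeeeb')
  3 → (23, 'b')
  4 → (2, 'babbdcaecbadbddeebeeeb')
  5 → (11, 'badbddeebeeeb')
  6 → (1, 'bbabbdcaecbadbddeebeeeb')
  7 → (4, 'bbdcaecbadbddeebeeeb')
  8 → (5, 'bdcaecbadbddeebeeeb')
  9 → (14, 'bddeebeeeb')
  10 → (19, 'beeeb')
  11 → (7, 'caecbadbddeebeeeb')
  12 → (10, 'cbadbddeebeeeb')
  13 → (13, 'dbddeebeeeb')
  14 → (6, 'dcaecbadbddeebeeeb')
  15 → (15, 'ddeebeeeb')
  16 → (16, 'deebeeeb')
  17 → (22, 'eb')
  18 → (0, 'ebbabbdcaecbadbddeebeeeb')
  19 → (18, 'ebeeeb')
  20 → (9, 'ecbadbddeebeeeb')
  21 → (21, 'eeb')
  22 → (17, 'eebeeeb')
  23 → (20, 'eeeb')

SA = [3, 12, 8, 23, 2, 11, 1, 4, 5, 14, 19, 7, 10, 13, 6, 15, 16, 22, 0, 18, 9, 21, 17, 20]
[i] adj suffixes → lcp
  [1] 3/12 → 1 ('a')
  [2] 12/8 → 1 ('a')
  [3] 8/23 → 0 ('')
  [4] 23/2 → 1 ('b')
  [5] 2/11 → 2 ('ba')
  [6] 11/1 → 1 ('b')
  [7] 1/4 → 2 ('bb')
  [8] 4/5 → 1 ('b')
  [9] 5/14 → 2 ('bd')
  [10] 14/19 → 1 ('b')
  [11] 19/7 → 0 ('')
  [12] 7/10 → 1 ('c')
  [13] 10/13 → 0 ('')
  [14] 13/6 → 1 ('d')
  [15] 6/15 → 1 ('d')
  [16] 15/16 → 1 ('d')
  [17] 16/22 → 0 ('')
  [18] 22/0 → 2 ('eb')
  [19] 0/18 → 2 ('eb')
  [20] 18/9 → 1 ('e')
  [21] 9/21 → 1 ('e')
  [22] 21/17 → 3 ('eeb')
  [23] 17/20 → 2 ('ee')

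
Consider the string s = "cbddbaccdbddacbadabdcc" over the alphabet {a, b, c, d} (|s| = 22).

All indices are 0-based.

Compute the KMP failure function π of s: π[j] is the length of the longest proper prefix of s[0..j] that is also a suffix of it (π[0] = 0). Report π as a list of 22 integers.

π[0] = 0
j=1 s[j]='b': π[1]=0 (border '')
j=2 s[j]='d': π[2]=0 (border '')
j=3 s[j]='d': π[3]=0 (border '')
j=4 s[j]='b': π[4]=0 (border '')
j=5 s[j]='a': π[5]=0 (border '')
j=6 s[j]='c': π[6]=1 (border 'c')
j=7 s[j]='c': k: 1→0; π[7]=1 (border 'c')
j=8 s[j]='d': k: 1→0; π[8]=0 (border '')
j=9 s[j]='b': π[9]=0 (border '')
j=10 s[j]='d': π[10]=0 (border '')
j=11 s[j]='d': π[11]=0 (border '')
j=12 s[j]='a': π[12]=0 (border '')
j=13 s[j]='c': π[13]=1 (border 'c')
j=14 s[j]='b': π[14]=2 (border 'cb')
j=15 s[j]='a': k: 2→0; π[15]=0 (border '')
j=16 s[j]='d': π[16]=0 (border '')
j=17 s[j]='a': π[17]=0 (border '')
j=18 s[j]='b': π[18]=0 (border '')
j=19 s[j]='d': π[19]=0 (border '')
j=20 s[j]='c': π[20]=1 (border 'c')
j=21 s[j]='c': k: 1→0; π[21]=1 (border 'c')

[0, 0, 0, 0, 0, 0, 1, 1, 0, 0, 0, 0, 0, 1, 2, 0, 0, 0, 0, 0, 1, 1]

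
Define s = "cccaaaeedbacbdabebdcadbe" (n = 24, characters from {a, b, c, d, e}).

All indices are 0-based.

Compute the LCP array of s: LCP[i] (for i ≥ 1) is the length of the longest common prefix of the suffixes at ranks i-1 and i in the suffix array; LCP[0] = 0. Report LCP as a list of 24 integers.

rank→(start, suffix):
  0 → (3, 'aaaeedbacbdabebdcadbe')
  1 → (4, 'aaeedbacbdabebdcadbe')
  2 → (14, 'abebdcadbe')
  3 → (10, 'acbdabebdcadbe')
  4 → (20, 'adbe')
  5 → (5, 'aeedbacbdabebdcadbe')
  6 → (9, 'bacbdabebdcadbe')
  7 → (12, 'bdabebdcadbe')
  8 → (17, 'bdcadbe')
  9 → (22, 'be')
  10 → (15, 'bebdcadbe')
  11 → (2, 'caaaeedbacbdabebdcadbe')
  12 → (19, 'cadbe')
  13 → (11, 'cbdabebdcadbe')
  14 → (1, 'ccaaaeedbacbdabebdcadbe')
  15 → (0, 'cccaaaeedbacbdabebdcadbe')
  16 → (13, 'dabebdcadbe')
  17 → (8, 'dbacbdabebdcadbe')
  18 → (21, 'dbe')
  19 → (18, 'dcadbe')
  20 → (23, 'e')
  21 → (16, 'ebdcadbe')
  22 → (7, 'edbacbdabebdcadbe')
  23 → (6, 'eedbacbdabebdcadbe')

SA = [3, 4, 14, 10, 20, 5, 9, 12, 17, 22, 15, 2, 19, 11, 1, 0, 13, 8, 21, 18, 23, 16, 7, 6]
[i] adj suffixes → lcp
  [1] 3/4 → 2 ('aa')
  [2] 4/14 → 1 ('a')
  [3] 14/10 → 1 ('a')
  [4] 10/20 → 1 ('a')
  [5] 20/5 → 1 ('a')
  [6] 5/9 → 0 ('')
  [7] 9/12 → 1 ('b')
  [8] 12/17 → 2 ('bd')
  [9] 17/22 → 1 ('b')
  [10] 22/15 → 2 ('be')
  [11] 15/2 → 0 ('')
  [12] 2/19 → 2 ('ca')
  [13] 19/11 → 1 ('c')
  [14] 11/1 → 1 ('c')
  [15] 1/0 → 2 ('cc')
  [16] 0/13 → 0 ('')
  [17] 13/8 → 1 ('d')
  [18] 8/21 → 2 ('db')
  [19] 21/18 → 1 ('d')
  [20] 18/23 → 0 ('')
  [21] 23/16 → 1 ('e')
  [22] 16/7 → 1 ('e')
  [23] 7/6 → 1 ('e')

[0, 2, 1, 1, 1, 1, 0, 1, 2, 1, 2, 0, 2, 1, 1, 2, 0, 1, 2, 1, 0, 1, 1, 1]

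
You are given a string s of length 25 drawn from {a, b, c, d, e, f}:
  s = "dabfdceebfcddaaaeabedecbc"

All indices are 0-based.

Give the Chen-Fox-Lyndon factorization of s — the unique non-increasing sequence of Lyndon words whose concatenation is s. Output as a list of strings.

["d", "abfdceebfcdd", "aaaeabedecbc"]

emit factor 1: 'd' (i=0, period=1)
emit factor 2: 'abfdceebfcdd' (i=1, period=12)
emit factor 3: 'aaaeabedecbc' (i=13, period=12)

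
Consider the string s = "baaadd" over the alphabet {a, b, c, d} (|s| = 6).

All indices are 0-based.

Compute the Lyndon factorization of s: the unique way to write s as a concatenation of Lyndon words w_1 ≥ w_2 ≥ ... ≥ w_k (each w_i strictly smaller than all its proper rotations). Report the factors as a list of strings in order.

["b", "aaadd"]

emit factor 1: 'b' (i=0, period=1)
emit factor 2: 'aaadd' (i=1, period=5)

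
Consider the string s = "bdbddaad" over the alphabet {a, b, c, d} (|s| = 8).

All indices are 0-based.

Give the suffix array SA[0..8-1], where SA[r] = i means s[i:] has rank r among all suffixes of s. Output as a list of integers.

[5, 6, 0, 2, 7, 4, 1, 3]

rank→(start, suffix):
  0 → (5, 'aad')
  1 → (6, 'ad')
  2 → (0, 'bdbddaad')
  3 → (2, 'bddaad')
  4 → (7, 'd')
  5 → (4, 'daad')
  6 → (1, 'dbddaad')
  7 → (3, 'ddaad')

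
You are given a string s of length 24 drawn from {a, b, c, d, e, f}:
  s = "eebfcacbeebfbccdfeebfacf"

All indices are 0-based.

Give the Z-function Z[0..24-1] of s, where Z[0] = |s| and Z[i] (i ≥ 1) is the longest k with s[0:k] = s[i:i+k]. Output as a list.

[24, 1, 0, 0, 0, 0, 0, 0, 4, 1, 0, 0, 0, 0, 0, 0, 0, 4, 1, 0, 0, 0, 0, 0]

Z[0]=24
i=1: outside box; Z[1]=1 grow→box=[1,2)
i=2: outside box; Z[2]=0
i=3: outside box; Z[3]=0
i=4: outside box; Z[4]=0
i=5: outside box; Z[5]=0
i=6: outside box; Z[6]=0
i=7: outside box; Z[7]=0
i=8: outside box; Z[8]=4 grow→box=[8,12)
i=9: min(r-i=3, Z[1]=1)=1; Z[9]=1
i=10: min(r-i=2, Z[2]=0)=0; Z[10]=0
i=11: min(r-i=1, Z[3]=0)=0; Z[11]=0
i=12: outside box; Z[12]=0
i=13: outside box; Z[13]=0
i=14: outside box; Z[14]=0
i=15: outside box; Z[15]=0
i=16: outside box; Z[16]=0
i=17: outside box; Z[17]=4 grow→box=[17,21)
i=18: min(r-i=3, Z[1]=1)=1; Z[18]=1
i=19: min(r-i=2, Z[2]=0)=0; Z[19]=0
i=20: min(r-i=1, Z[3]=0)=0; Z[20]=0
i=21: outside box; Z[21]=0
i=22: outside box; Z[22]=0
i=23: outside box; Z[23]=0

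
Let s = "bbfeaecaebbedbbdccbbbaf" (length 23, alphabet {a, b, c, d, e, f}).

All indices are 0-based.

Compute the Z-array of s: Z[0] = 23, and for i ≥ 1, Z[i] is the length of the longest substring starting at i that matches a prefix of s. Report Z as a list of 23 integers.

[23, 1, 0, 0, 0, 0, 0, 0, 0, 2, 1, 0, 0, 2, 1, 0, 0, 0, 2, 2, 1, 0, 0]

Z[0]=23
i=1: i≥r, start 0; Z[1]=1 scan→box=[1,2)
i=2: i≥r, start 0; Z[2]=0
i=3: i≥r, start 0; Z[3]=0
i=4: i≥r, start 0; Z[4]=0
i=5: i≥r, start 0; Z[5]=0
i=6: i≥r, start 0; Z[6]=0
i=7: i≥r, start 0; Z[7]=0
i=8: i≥r, start 0; Z[8]=0
i=9: i≥r, start 0; Z[9]=2 scan→box=[9,11)
i=10: min(r-i=1, Z[1]=1)=1; Z[10]=1
i=11: i≥r, start 0; Z[11]=0
i=12: i≥r, start 0; Z[12]=0
i=13: i≥r, start 0; Z[13]=2 scan→box=[13,15)
i=14: min(r-i=1, Z[1]=1)=1; Z[14]=1
i=15: i≥r, start 0; Z[15]=0
i=16: i≥r, start 0; Z[16]=0
i=17: i≥r, start 0; Z[17]=0
i=18: i≥r, start 0; Z[18]=2 scan→box=[18,20)
i=19: min(r-i=1, Z[1]=1)=1; Z[19]=2 scan→box=[19,21)
i=20: min(r-i=1, Z[1]=1)=1; Z[20]=1
i=21: i≥r, start 0; Z[21]=0
i=22: i≥r, start 0; Z[22]=0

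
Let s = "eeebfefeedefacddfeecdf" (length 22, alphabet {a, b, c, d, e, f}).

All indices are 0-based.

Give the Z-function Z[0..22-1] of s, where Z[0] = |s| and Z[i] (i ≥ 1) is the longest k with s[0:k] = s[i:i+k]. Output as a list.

Z[0]=22
i=1: outside box; Z[1]=2 scan→box=[1,3)
i=2: min(r-i=1, Z[1]=2)=1; Z[2]=1
i=3: outside box; Z[3]=0
i=4: outside box; Z[4]=0
i=5: outside box; Z[5]=1 scan→box=[5,6)
i=6: outside box; Z[6]=0
i=7: outside box; Z[7]=2 scan→box=[7,9)
i=8: min(r-i=1, Z[1]=2)=1; Z[8]=1
i=9: outside box; Z[9]=0
i=10: outside box; Z[10]=1 scan→box=[10,11)
i=11: outside box; Z[11]=0
i=12: outside box; Z[12]=0
i=13: outside box; Z[13]=0
i=14: outside box; Z[14]=0
i=15: outside box; Z[15]=0
i=16: outside box; Z[16]=0
i=17: outside box; Z[17]=2 scan→box=[17,19)
i=18: min(r-i=1, Z[1]=2)=1; Z[18]=1
i=19: outside box; Z[19]=0
i=20: outside box; Z[20]=0
i=21: outside box; Z[21]=0

[22, 2, 1, 0, 0, 1, 0, 2, 1, 0, 1, 0, 0, 0, 0, 0, 0, 2, 1, 0, 0, 0]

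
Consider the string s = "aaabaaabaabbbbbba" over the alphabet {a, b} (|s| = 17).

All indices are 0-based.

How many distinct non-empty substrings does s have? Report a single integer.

109

rank | idx | suffix
   0 |  16 | a
   1 |   0 | aaabaaabaabbbbbba
   2 |   4 | aaabaabbbbbba
   3 |   1 | aabaaabaabbbbbba
   4 |   5 | aabaabbbbbba
   5 |   8 | aabbbbbba
   6 |   2 | abaaabaabbbbbba
   7 |   6 | abaabbbbbba
   8 |   9 | abbbbbba
   9 |  15 | ba
  10 |   3 | baaabaabbbbbba
  11 |   7 | baabbbbbba
  12 |  14 | bba
  13 |  13 | bbba
  14 |  12 | bbbba
  15 |  11 | bbbbba
  16 |  10 | bbbbbba

SA = [16, 0, 4, 1, 5, 8, 2, 6, 9, 15, 3, 7, 14, 13, 12, 11, 10]
i: (SA[i-1],SA[i]) lcp shared
  1: (16,0) 1 'a'
  2: (0,4) 6 'aaabaa'
  3: (4,1) 2 'aa'
  4: (1,5) 5 'aabaa'
  5: (5,8) 3 'aab'
  6: (8,2) 1 'a'
  7: (2,6) 4 'abaa'
  8: (6,9) 2 'ab'
  9: (9,15) 0 ''
  10: (15,3) 2 'ba'
  11: (3,7) 3 'baa'
  12: (7,14) 1 'b'
  13: (14,13) 2 'bb'
  14: (13,12) 3 'bbb'
  15: (12,11) 4 'bbbb'
  16: (11,10) 5 'bbbbb'

n(n+1)/2 = 17·18/2 = 153
Σ LCP = 0 + 1 + 6 + 2 + 5 + 3 + 1 + 4 + 2 + 0 + 2 + 3 + 1 + 2 + 3 + 4 + 5 = 44
distinct = 153 − 44 = 109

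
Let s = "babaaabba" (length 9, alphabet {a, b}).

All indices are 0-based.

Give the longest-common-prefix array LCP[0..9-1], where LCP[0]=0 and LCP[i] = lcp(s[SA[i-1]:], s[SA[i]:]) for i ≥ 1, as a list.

rank→(start, suffix):
  0 → (8, 'a')
  1 → (3, 'aaabba')
  2 → (4, 'aabba')
  3 → (1, 'abaaabba')
  4 → (5, 'abba')
  5 → (7, 'ba')
  6 → (2, 'baaabba')
  7 → (0, 'babaaabba')
  8 → (6, 'bba')

SA = [8, 3, 4, 1, 5, 7, 2, 0, 6]
rank  pair      lcp
   1  s[8:],s[3:]  1  'a'
   2  s[3:],s[4:]  2  'aa'
   3  s[4:],s[1:]  1  'a'
   4  s[1:],s[5:]  2  'ab'
   5  s[5:],s[7:]  0  ''
   6  s[7:],s[2:]  2  'ba'
   7  s[2:],s[0:]  2  'ba'
   8  s[0:],s[6:]  1  'b'

[0, 1, 2, 1, 2, 0, 2, 2, 1]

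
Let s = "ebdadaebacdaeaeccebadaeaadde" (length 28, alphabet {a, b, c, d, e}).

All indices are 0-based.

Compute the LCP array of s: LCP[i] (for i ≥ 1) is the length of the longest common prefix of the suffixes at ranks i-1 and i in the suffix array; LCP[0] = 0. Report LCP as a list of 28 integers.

rank | idx | suffix
   0 |  23 | aadde
   1 |   8 | acdaeaeccebadaeaadde
   2 |  19 | adaeaadde
   3 |   3 | adaebacdaeaeccebadaeaadde
   4 |  24 | adde
   5 |  21 | aeaadde
   6 |  11 | aeaeccebadaeaadde
   7 |   5 | aebacdaeaeccebadaeaadde
   8 |  13 | aeccebadaeaadde
   9 |   7 | bacdaeaeccebadaeaadde
  10 |  18 | badaeaadde
  11 |   1 | bdadaebacdaeaeccebadaeaadde
  12 |  15 | ccebadaeaadde
  13 |   9 | cdaeaeccebadaeaadde
  14 |  16 | cebadaeaadde
  15 |   2 | dadaebacdaeaeccebadaeaadde
  16 |  20 | daeaadde
  17 |  10 | daeaeccebadaeaadde
  18 |   4 | daebacdaeaeccebadaeaadde
  19 |  25 | dde
  20 |  26 | de
  21 |  27 | e
  22 |  22 | eaadde
  23 |  12 | eaeccebadaeaadde
  24 |   6 | ebacdaeaeccebadaeaadde
  25 |  17 | ebadaeaadde
  26 |   0 | ebdadaebacdaeaeccebadaeaadde
  27 |  14 | eccebadaeaadde

SA = [23, 8, 19, 3, 24, 21, 11, 5, 13, 7, 18, 1, 15, 9, 16, 2, 20, 10, 4, 25, 26, 27, 22, 12, 6, 17, 0, 14]
i: (SA[i-1],SA[i]) lcp shared
  1: (23,8) 1 'a'
  2: (8,19) 1 'a'
  3: (19,3) 4 'adae'
  4: (3,24) 2 'ad'
  5: (24,21) 1 'a'
  6: (21,11) 3 'aea'
  7: (11,5) 2 'ae'
  8: (5,13) 2 'ae'
  9: (13,7) 0 ''
  10: (7,18) 2 'ba'
  11: (18,1) 1 'b'
  12: (1,15) 0 ''
  13: (15,9) 1 'c'
  14: (9,16) 1 'c'
  15: (16,2) 0 ''
  16: (2,20) 2 'da'
  17: (20,10) 4 'daea'
  18: (10,4) 3 'dae'
  19: (4,25) 1 'd'
  20: (25,26) 1 'd'
  21: (26,27) 0 ''
  22: (27,22) 1 'e'
  23: (22,12) 2 'ea'
  24: (12,6) 1 'e'
  25: (6,17) 3 'eba'
  26: (17,0) 2 'eb'
  27: (0,14) 1 'e'

[0, 1, 1, 4, 2, 1, 3, 2, 2, 0, 2, 1, 0, 1, 1, 0, 2, 4, 3, 1, 1, 0, 1, 2, 1, 3, 2, 1]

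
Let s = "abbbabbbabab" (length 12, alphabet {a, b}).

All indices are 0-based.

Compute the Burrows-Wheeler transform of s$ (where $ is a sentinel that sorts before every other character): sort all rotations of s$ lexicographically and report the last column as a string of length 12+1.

rank  rotation       last
    0  $abbbabbbabab  b
    1  ab$abbbabbbab  b
    2  abab$abbbabbb  b
    3  abbbabab$abbb  b
    4  abbbabbbabab$  $
    5  b$abbbabbbaba  a
    6  bab$abbbabbba  a
    7  babab$abbbabb  b
    8  babbbabab$abb  b
    9  bbabab$abbbab  b
   10  bbabbbabab$ab  b
   11  bbbabab$abbba  a
   12  bbbabbbabab$a  a

bbbb$aabbbbaa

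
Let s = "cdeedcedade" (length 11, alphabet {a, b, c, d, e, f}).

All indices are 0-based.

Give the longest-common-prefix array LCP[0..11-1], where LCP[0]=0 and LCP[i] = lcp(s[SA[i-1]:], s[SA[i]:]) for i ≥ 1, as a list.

rank→(start, suffix):
  0 → (8, 'ade')
  1 → (0, 'cdeedcedade')
  2 → (5, 'cedade')
  3 → (7, 'dade')
  4 → (4, 'dcedade')
  5 → (9, 'de')
  6 → (1, 'deedcedade')
  7 → (10, 'e')
  8 → (6, 'edade')
  9 → (3, 'edcedade')
  10 → (2, 'eedcedade')

SA = [8, 0, 5, 7, 4, 9, 1, 10, 6, 3, 2]
rank  pair      lcp
   1  s[8:],s[0:]  0  ''
   2  s[0:],s[5:]  1  'c'
   3  s[5:],s[7:]  0  ''
   4  s[7:],s[4:]  1  'd'
   5  s[4:],s[9:]  1  'd'
   6  s[9:],s[1:]  2  'de'
   7  s[1:],s[10:]  0  ''
   8  s[10:],s[6:]  1  'e'
   9  s[6:],s[3:]  2  'ed'
  10  s[3:],s[2:]  1  'e'

[0, 0, 1, 0, 1, 1, 2, 0, 1, 2, 1]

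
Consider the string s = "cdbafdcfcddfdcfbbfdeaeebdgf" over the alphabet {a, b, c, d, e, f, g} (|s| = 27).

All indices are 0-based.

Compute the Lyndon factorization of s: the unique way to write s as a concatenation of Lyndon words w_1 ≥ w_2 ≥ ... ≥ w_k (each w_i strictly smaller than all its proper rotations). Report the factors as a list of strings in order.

emit factor 1: 'cd' (i=0, period=2)
emit factor 2: 'b' (i=2, period=1)
emit factor 3: 'afdcfcddfdcfbbfde' (i=3, period=17)
emit factor 4: 'aeebdgf' (i=20, period=7)

["cd", "b", "afdcfcddfdcfbbfde", "aeebdgf"]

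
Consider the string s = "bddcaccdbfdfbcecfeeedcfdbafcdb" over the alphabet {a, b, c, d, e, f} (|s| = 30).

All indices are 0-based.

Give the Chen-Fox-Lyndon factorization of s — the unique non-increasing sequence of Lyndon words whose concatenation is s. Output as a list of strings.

["bddc", "accdbfdfbcecfeeedcfdbafcdb"]

emit factor 1: 'bddc' (i=0, period=4)
emit factor 2: 'accdbfdfbcecfeeedcfdbafcdb' (i=4, period=26)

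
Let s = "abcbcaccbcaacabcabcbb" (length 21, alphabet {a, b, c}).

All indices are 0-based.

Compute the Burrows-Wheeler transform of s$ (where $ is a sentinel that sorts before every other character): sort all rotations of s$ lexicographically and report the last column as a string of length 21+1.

rank  rotation                last
    0  $abcbcaccbcaacabcabcbb  b
    1  aacabcabcbb$abcbcaccbc  c
    2  abcabcbb$abcbcaccbcaac  c
    3  abcbb$abcbcaccbcaacabc  c
    4  abcbcaccbcaacabcabcbb$  $
    5  acabcabcbb$abcbcaccbca  a
    6  accbcaacabcabcbb$abcbc  c
    7  b$abcbcaccbcaacabcabcb  b
    8  bb$abcbcaccbcaacabcabc  c
    9  bcaacabcabcbb$abcbcacc  c
   10  bcabcbb$abcbcaccbcaaca  a
   11  bcaccbcaacabcabcbb$abc  c
   12  bcbb$abcbcaccbcaacabca  a
   13  bcbcaccbcaacabcabcbb$a  a
   14  caacabcabcbb$abcbcaccb  b
   15  cabcabcbb$abcbcaccbcaa  a
   16  cabcbb$abcbcaccbcaacab  b
   17  caccbcaacabcabcbb$abcb  b
   18  cbb$abcbcaccbcaacabcab  b
   19  cbcaacabcabcbb$abcbcac  c
   20  cbcaccbcaacabcabcbb$ab  b
   21  ccbcaacabcabcbb$abcbca  a

bccc$acbccacaababbbcba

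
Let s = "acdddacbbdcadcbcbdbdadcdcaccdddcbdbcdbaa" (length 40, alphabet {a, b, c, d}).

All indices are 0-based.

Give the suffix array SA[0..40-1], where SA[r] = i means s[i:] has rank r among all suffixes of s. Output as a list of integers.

[39, 38, 5, 25, 0, 11, 20, 37, 7, 14, 34, 18, 32, 16, 8, 24, 10, 6, 13, 31, 15, 26, 35, 22, 1, 27, 4, 19, 36, 33, 17, 23, 9, 12, 30, 21, 3, 29, 2, 28]

sorted suffixes:
  #0 SA[0]=39  'a'
  #1 SA[1]=38  'aa'
  #2 SA[2]=5  'acbbdcadcbcbdbdadcdcaccdddcbdbcdbaa'
  #3 SA[3]=25  'accdddcbdbcdbaa'
  #4 SA[4]=0  'acdddacbbdcadcbcbdbdadcdcaccdddcbdbcdbaa'
  #5 SA[5]=11  'adcbcbdbdadcdcaccdddcbdbcdbaa'
  #6 SA[6]=20  'adcdcaccdddcbdbcdbaa'
  #7 SA[7]=37  'baa'
  #8 SA[8]=7  'bbdcadcbcbdbdadcdcaccdddcbdbcdbaa'
  #9 SA[9]=14  'bcbdbdadcdcaccdddcbdbcdbaa'
  #10 SA[10]=34  'bcdbaa'
  #11 SA[11]=18  'bdadcdcaccdddcbdbcdbaa'
  #12 SA[12]=32  'bdbcdbaa'
  #13 SA[13]=16  'bdbdadcdcaccdddcbdbcdbaa'
  #14 SA[14]=8  'bdcadcbcbdbdadcdcaccdddcbdbcdbaa'
  #15 SA[15]=24  'caccdddcbdbcdbaa'
  #16 SA[16]=10  'cadcbcbdbdadcdcaccdddcbdbcdbaa'
  #17 SA[17]=6  'cbbdcadcbcbdbdadcdcaccdddcbdbcdbaa'
  #18 SA[18]=13  'cbcbdbdadcdcaccdddcbdbcdbaa'
  #19 SA[19]=31  'cbdbcdbaa'
  #20 SA[20]=15  'cbdbdadcdcaccdddcbdbcdbaa'
  #21 SA[21]=26  'ccdddcbdbcdbaa'
  #22 SA[22]=35  'cdbaa'
  #23 SA[23]=22  'cdcaccdddcbdbcdbaa'
  #24 SA[24]=1  'cdddacbbdcadcbcbdbdadcdcaccdddcbdbcdbaa'
  #25 SA[25]=27  'cdddcbdbcdbaa'
  #26 SA[26]=4  'dacbbdcadcbcbdbdadcdcaccdddcbdbcdbaa'
  #27 SA[27]=19  'dadcdcaccdddcbdbcdbaa'
  #28 SA[28]=36  'dbaa'
  #29 SA[29]=33  'dbcdbaa'
  #30 SA[30]=17  'dbdadcdcaccdddcbdbcdbaa'
  #31 SA[31]=23  'dcaccdddcbdbcdbaa'
  #32 SA[32]=9  'dcadcbcbdbdadcdcaccdddcbdbcdbaa'
  #33 SA[33]=12  'dcbcbdbdadcdcaccdddcbdbcdbaa'
  #34 SA[34]=30  'dcbdbcdbaa'
  #35 SA[35]=21  'dcdcaccdddcbdbcdbaa'
  #36 SA[36]=3  'ddacbbdcadcbcbdbdadcdcaccdddcbdbcdbaa'
  #37 SA[37]=29  'ddcbdbcdbaa'
  #38 SA[38]=2  'dddacbbdcadcbcbdbdadcdcaccdddcbdbcdbaa'
  #39 SA[39]=28  'dddcbdbcdbaa'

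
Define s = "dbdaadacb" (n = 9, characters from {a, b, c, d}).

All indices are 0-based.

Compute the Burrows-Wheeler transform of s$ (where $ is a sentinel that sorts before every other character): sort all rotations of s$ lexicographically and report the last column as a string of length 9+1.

bddacdaba$

rank  rotation    last
    0  $dbdaadacb  b
    1  aadacb$dbd  d
    2  acb$dbdaad  d
    3  adacb$dbda  a
    4  b$dbdaadac  c
    5  bdaadacb$d  d
    6  cb$dbdaada  a
    7  daadacb$db  b
    8  dacb$dbdaa  a
    9  dbdaadacb$  $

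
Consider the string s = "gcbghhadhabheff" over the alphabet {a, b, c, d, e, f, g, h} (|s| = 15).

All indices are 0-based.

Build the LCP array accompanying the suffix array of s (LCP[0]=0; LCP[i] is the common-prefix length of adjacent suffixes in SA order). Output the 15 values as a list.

[0, 1, 0, 1, 0, 0, 0, 0, 1, 0, 1, 0, 2, 1, 1]

sorted suffixes:
  #0 SA[0]=9  'abheff'
  #1 SA[1]=6  'adhabheff'
  #2 SA[2]=2  'bghhadhabheff'
  #3 SA[3]=10  'bheff'
  #4 SA[4]=1  'cbghhadhabheff'
  #5 SA[5]=7  'dhabheff'
  #6 SA[6]=12  'eff'
  #7 SA[7]=14  'f'
  #8 SA[8]=13  'ff'
  #9 SA[9]=0  'gcbghhadhabheff'
  #10 SA[10]=3  'ghhadhabheff'
  #11 SA[11]=8  'habheff'
  #12 SA[12]=5  'hadhabheff'
  #13 SA[13]=11  'heff'
  #14 SA[14]=4  'hhadhabheff'

SA = [9, 6, 2, 10, 1, 7, 12, 14, 13, 0, 3, 8, 5, 11, 4]
[i] adj suffixes → lcp
  [1] 9/6 → 1 ('a')
  [2] 6/2 → 0 ('')
  [3] 2/10 → 1 ('b')
  [4] 10/1 → 0 ('')
  [5] 1/7 → 0 ('')
  [6] 7/12 → 0 ('')
  [7] 12/14 → 0 ('')
  [8] 14/13 → 1 ('f')
  [9] 13/0 → 0 ('')
  [10] 0/3 → 1 ('g')
  [11] 3/8 → 0 ('')
  [12] 8/5 → 2 ('ha')
  [13] 5/11 → 1 ('h')
  [14] 11/4 → 1 ('h')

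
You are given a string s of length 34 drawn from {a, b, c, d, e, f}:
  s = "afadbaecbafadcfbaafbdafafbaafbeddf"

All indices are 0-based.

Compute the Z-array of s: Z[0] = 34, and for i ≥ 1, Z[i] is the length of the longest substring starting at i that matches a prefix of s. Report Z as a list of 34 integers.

Z[0]=34
i=1: i≥r, start 0; Z[1]=0
i=2: i≥r, start 0; Z[2]=1 extend→box=[2,3)
i=3: i≥r, start 0; Z[3]=0
i=4: i≥r, start 0; Z[4]=0
i=5: i≥r, start 0; Z[5]=1 extend→box=[5,6)
i=6: i≥r, start 0; Z[6]=0
i=7: i≥r, start 0; Z[7]=0
i=8: i≥r, start 0; Z[8]=0
i=9: i≥r, start 0; Z[9]=4 extend→box=[9,13)
i=10: min(r-i=3, Z[1]=0)=0; Z[10]=0
i=11: min(r-i=2, Z[2]=1)=1; Z[11]=1
i=12: min(r-i=1, Z[3]=0)=0; Z[12]=0
i=13: i≥r, start 0; Z[13]=0
i=14: i≥r, start 0; Z[14]=0
i=15: i≥r, start 0; Z[15]=0
i=16: i≥r, start 0; Z[16]=1 extend→box=[16,17)
i=17: i≥r, start 0; Z[17]=2 extend→box=[17,19)
i=18: min(r-i=1, Z[1]=0)=0; Z[18]=0
i=19: i≥r, start 0; Z[19]=0
i=20: i≥r, start 0; Z[20]=0
i=21: i≥r, start 0; Z[21]=3 extend→box=[21,24)
i=22: min(r-i=2, Z[1]=0)=0; Z[22]=0
i=23: min(r-i=1, Z[2]=1)=1; Z[23]=2 extend→box=[23,25)
i=24: min(r-i=1, Z[1]=0)=0; Z[24]=0
i=25: i≥r, start 0; Z[25]=0
i=26: i≥r, start 0; Z[26]=1 extend→box=[26,27)
i=27: i≥r, start 0; Z[27]=2 extend→box=[27,29)
i=28: min(r-i=1, Z[1]=0)=0; Z[28]=0
i=29: i≥r, start 0; Z[29]=0
i=30: i≥r, start 0; Z[30]=0
i=31: i≥r, start 0; Z[31]=0
i=32: i≥r, start 0; Z[32]=0
i=33: i≥r, start 0; Z[33]=0

[34, 0, 1, 0, 0, 1, 0, 0, 0, 4, 0, 1, 0, 0, 0, 0, 1, 2, 0, 0, 0, 3, 0, 2, 0, 0, 1, 2, 0, 0, 0, 0, 0, 0]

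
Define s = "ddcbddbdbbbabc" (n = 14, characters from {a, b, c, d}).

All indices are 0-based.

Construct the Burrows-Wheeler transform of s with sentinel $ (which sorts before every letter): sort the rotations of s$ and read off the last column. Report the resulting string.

cbbbdadcbdbddb$

rank  rotation         last
    0  $ddcbddbdbbbabc  c
    1  abc$ddcbddbdbbb  b
    2  babc$ddcbddbdbb  b
    3  bbabc$ddcbddbdb  b
    4  bbbabc$ddcbddbd  d
    5  bc$ddcbddbdbbba  a
    6  bdbbbabc$ddcbdd  d
    7  bddbdbbbabc$ddc  c
    8  c$ddcbddbdbbbab  b
    9  cbddbdbbbabc$dd  d
   10  dbbbabc$ddcbddb  b
   11  dbdbbbabc$ddcbd  d
   12  dcbddbdbbbabc$d  d
   13  ddbdbbbabc$ddcb  b
   14  ddcbddbdbbbabc$  $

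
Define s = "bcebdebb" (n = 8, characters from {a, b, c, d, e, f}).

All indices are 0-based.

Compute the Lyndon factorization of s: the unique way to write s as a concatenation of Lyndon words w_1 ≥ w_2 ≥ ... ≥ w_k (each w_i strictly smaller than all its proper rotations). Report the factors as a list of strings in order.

["bcebde", "b", "b"]

emit factor 1: 'bcebde' (i=0, period=6)
emit factor 2: 'b' (i=6, period=1)
emit factor 3: 'b' (i=7, period=1)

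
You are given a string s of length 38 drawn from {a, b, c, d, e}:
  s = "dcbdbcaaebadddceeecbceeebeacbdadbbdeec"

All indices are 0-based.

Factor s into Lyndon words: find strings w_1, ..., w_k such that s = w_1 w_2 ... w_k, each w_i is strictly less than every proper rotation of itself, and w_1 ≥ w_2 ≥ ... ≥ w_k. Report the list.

["d", "c", "bd", "bc", "aaebadddceeecbceeebeacbdadbbdeec"]

emit factor 1: 'd' (i=0, period=1)
emit factor 2: 'c' (i=1, period=1)
emit factor 3: 'bd' (i=2, period=2)
emit factor 4: 'bc' (i=4, period=2)
emit factor 5: 'aaebadddceeecbceeebeacbdadbbdeec' (i=6, period=32)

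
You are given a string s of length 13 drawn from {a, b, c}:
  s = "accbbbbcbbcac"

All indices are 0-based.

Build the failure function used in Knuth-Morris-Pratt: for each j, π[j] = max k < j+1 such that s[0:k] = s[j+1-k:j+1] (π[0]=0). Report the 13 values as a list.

[0, 0, 0, 0, 0, 0, 0, 0, 0, 0, 0, 1, 2]

π[0] = 0
j=1 s[j]='c': π[1]=0 (border '')
j=2 s[j]='c': π[2]=0 (border '')
j=3 s[j]='b': π[3]=0 (border '')
j=4 s[j]='b': π[4]=0 (border '')
j=5 s[j]='b': π[5]=0 (border '')
j=6 s[j]='b': π[6]=0 (border '')
j=7 s[j]='c': π[7]=0 (border '')
j=8 s[j]='b': π[8]=0 (border '')
j=9 s[j]='b': π[9]=0 (border '')
j=10 s[j]='c': π[10]=0 (border '')
j=11 s[j]='a': π[11]=1 (border 'a')
j=12 s[j]='c': π[12]=2 (border 'ac')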